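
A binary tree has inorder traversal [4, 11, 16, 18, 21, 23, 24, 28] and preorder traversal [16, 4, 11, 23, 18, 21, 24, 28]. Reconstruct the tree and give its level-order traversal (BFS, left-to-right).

Inorder:  [4, 11, 16, 18, 21, 23, 24, 28]
Preorder: [16, 4, 11, 23, 18, 21, 24, 28]
Algorithm: preorder visits root first, so consume preorder in order;
for each root, split the current inorder slice at that value into
left-subtree inorder and right-subtree inorder, then recurse.
Recursive splits:
  root=16; inorder splits into left=[4, 11], right=[18, 21, 23, 24, 28]
  root=4; inorder splits into left=[], right=[11]
  root=11; inorder splits into left=[], right=[]
  root=23; inorder splits into left=[18, 21], right=[24, 28]
  root=18; inorder splits into left=[], right=[21]
  root=21; inorder splits into left=[], right=[]
  root=24; inorder splits into left=[], right=[28]
  root=28; inorder splits into left=[], right=[]
Reconstructed level-order: [16, 4, 23, 11, 18, 24, 21, 28]


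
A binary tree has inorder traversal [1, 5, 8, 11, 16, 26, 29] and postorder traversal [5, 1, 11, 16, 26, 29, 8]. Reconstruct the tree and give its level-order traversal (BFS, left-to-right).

Inorder:   [1, 5, 8, 11, 16, 26, 29]
Postorder: [5, 1, 11, 16, 26, 29, 8]
Algorithm: postorder visits root last, so walk postorder right-to-left;
each value is the root of the current inorder slice — split it at that
value, recurse on the right subtree first, then the left.
Recursive splits:
  root=8; inorder splits into left=[1, 5], right=[11, 16, 26, 29]
  root=29; inorder splits into left=[11, 16, 26], right=[]
  root=26; inorder splits into left=[11, 16], right=[]
  root=16; inorder splits into left=[11], right=[]
  root=11; inorder splits into left=[], right=[]
  root=1; inorder splits into left=[], right=[5]
  root=5; inorder splits into left=[], right=[]
Reconstructed level-order: [8, 1, 29, 5, 26, 16, 11]


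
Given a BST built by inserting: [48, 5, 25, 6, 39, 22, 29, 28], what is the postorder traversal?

Tree insertion order: [48, 5, 25, 6, 39, 22, 29, 28]
Tree (level-order array): [48, 5, None, None, 25, 6, 39, None, 22, 29, None, None, None, 28]
Postorder traversal: [22, 6, 28, 29, 39, 25, 5, 48]


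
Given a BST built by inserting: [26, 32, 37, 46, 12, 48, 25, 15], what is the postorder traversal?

Tree insertion order: [26, 32, 37, 46, 12, 48, 25, 15]
Tree (level-order array): [26, 12, 32, None, 25, None, 37, 15, None, None, 46, None, None, None, 48]
Postorder traversal: [15, 25, 12, 48, 46, 37, 32, 26]


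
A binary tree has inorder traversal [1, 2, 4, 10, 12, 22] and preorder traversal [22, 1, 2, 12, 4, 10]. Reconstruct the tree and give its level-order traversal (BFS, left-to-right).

Inorder:  [1, 2, 4, 10, 12, 22]
Preorder: [22, 1, 2, 12, 4, 10]
Algorithm: preorder visits root first, so consume preorder in order;
for each root, split the current inorder slice at that value into
left-subtree inorder and right-subtree inorder, then recurse.
Recursive splits:
  root=22; inorder splits into left=[1, 2, 4, 10, 12], right=[]
  root=1; inorder splits into left=[], right=[2, 4, 10, 12]
  root=2; inorder splits into left=[], right=[4, 10, 12]
  root=12; inorder splits into left=[4, 10], right=[]
  root=4; inorder splits into left=[], right=[10]
  root=10; inorder splits into left=[], right=[]
Reconstructed level-order: [22, 1, 2, 12, 4, 10]


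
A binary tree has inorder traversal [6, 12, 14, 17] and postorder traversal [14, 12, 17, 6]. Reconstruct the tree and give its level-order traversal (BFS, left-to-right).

Inorder:   [6, 12, 14, 17]
Postorder: [14, 12, 17, 6]
Algorithm: postorder visits root last, so walk postorder right-to-left;
each value is the root of the current inorder slice — split it at that
value, recurse on the right subtree first, then the left.
Recursive splits:
  root=6; inorder splits into left=[], right=[12, 14, 17]
  root=17; inorder splits into left=[12, 14], right=[]
  root=12; inorder splits into left=[], right=[14]
  root=14; inorder splits into left=[], right=[]
Reconstructed level-order: [6, 17, 12, 14]


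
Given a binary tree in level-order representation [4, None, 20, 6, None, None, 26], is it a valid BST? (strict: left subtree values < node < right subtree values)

Level-order array: [4, None, 20, 6, None, None, 26]
Validate using subtree bounds (lo, hi): at each node, require lo < value < hi,
then recurse left with hi=value and right with lo=value.
Preorder trace (stopping at first violation):
  at node 4 with bounds (-inf, +inf): OK
  at node 20 with bounds (4, +inf): OK
  at node 6 with bounds (4, 20): OK
  at node 26 with bounds (6, 20): VIOLATION
Node 26 violates its bound: not (6 < 26 < 20).
Result: Not a valid BST


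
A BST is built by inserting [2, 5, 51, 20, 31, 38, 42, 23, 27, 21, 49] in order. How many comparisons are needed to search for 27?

Search path for 27: 2 -> 5 -> 51 -> 20 -> 31 -> 23 -> 27
Found: True
Comparisons: 7


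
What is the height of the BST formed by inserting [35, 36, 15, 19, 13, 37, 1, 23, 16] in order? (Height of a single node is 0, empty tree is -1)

Insertion order: [35, 36, 15, 19, 13, 37, 1, 23, 16]
Tree (level-order array): [35, 15, 36, 13, 19, None, 37, 1, None, 16, 23]
Compute height bottom-up (empty subtree = -1):
  height(1) = 1 + max(-1, -1) = 0
  height(13) = 1 + max(0, -1) = 1
  height(16) = 1 + max(-1, -1) = 0
  height(23) = 1 + max(-1, -1) = 0
  height(19) = 1 + max(0, 0) = 1
  height(15) = 1 + max(1, 1) = 2
  height(37) = 1 + max(-1, -1) = 0
  height(36) = 1 + max(-1, 0) = 1
  height(35) = 1 + max(2, 1) = 3
Height = 3


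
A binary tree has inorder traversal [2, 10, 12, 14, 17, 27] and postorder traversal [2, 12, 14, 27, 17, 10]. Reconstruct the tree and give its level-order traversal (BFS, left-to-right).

Inorder:   [2, 10, 12, 14, 17, 27]
Postorder: [2, 12, 14, 27, 17, 10]
Algorithm: postorder visits root last, so walk postorder right-to-left;
each value is the root of the current inorder slice — split it at that
value, recurse on the right subtree first, then the left.
Recursive splits:
  root=10; inorder splits into left=[2], right=[12, 14, 17, 27]
  root=17; inorder splits into left=[12, 14], right=[27]
  root=27; inorder splits into left=[], right=[]
  root=14; inorder splits into left=[12], right=[]
  root=12; inorder splits into left=[], right=[]
  root=2; inorder splits into left=[], right=[]
Reconstructed level-order: [10, 2, 17, 14, 27, 12]


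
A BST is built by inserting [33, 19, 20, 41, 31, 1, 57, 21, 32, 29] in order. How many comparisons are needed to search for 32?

Search path for 32: 33 -> 19 -> 20 -> 31 -> 32
Found: True
Comparisons: 5


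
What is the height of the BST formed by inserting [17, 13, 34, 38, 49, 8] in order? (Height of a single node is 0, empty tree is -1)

Insertion order: [17, 13, 34, 38, 49, 8]
Tree (level-order array): [17, 13, 34, 8, None, None, 38, None, None, None, 49]
Compute height bottom-up (empty subtree = -1):
  height(8) = 1 + max(-1, -1) = 0
  height(13) = 1 + max(0, -1) = 1
  height(49) = 1 + max(-1, -1) = 0
  height(38) = 1 + max(-1, 0) = 1
  height(34) = 1 + max(-1, 1) = 2
  height(17) = 1 + max(1, 2) = 3
Height = 3


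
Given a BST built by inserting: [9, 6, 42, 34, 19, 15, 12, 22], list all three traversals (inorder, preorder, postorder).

Tree insertion order: [9, 6, 42, 34, 19, 15, 12, 22]
Tree (level-order array): [9, 6, 42, None, None, 34, None, 19, None, 15, 22, 12]
Inorder (L, root, R): [6, 9, 12, 15, 19, 22, 34, 42]
Preorder (root, L, R): [9, 6, 42, 34, 19, 15, 12, 22]
Postorder (L, R, root): [6, 12, 15, 22, 19, 34, 42, 9]


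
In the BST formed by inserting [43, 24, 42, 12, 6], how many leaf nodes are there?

Tree built from: [43, 24, 42, 12, 6]
Tree (level-order array): [43, 24, None, 12, 42, 6]
Rule: A leaf has 0 children.
Per-node child counts:
  node 43: 1 child(ren)
  node 24: 2 child(ren)
  node 12: 1 child(ren)
  node 6: 0 child(ren)
  node 42: 0 child(ren)
Matching nodes: [6, 42]
Count of leaf nodes: 2


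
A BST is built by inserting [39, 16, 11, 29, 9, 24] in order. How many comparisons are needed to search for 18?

Search path for 18: 39 -> 16 -> 29 -> 24
Found: False
Comparisons: 4


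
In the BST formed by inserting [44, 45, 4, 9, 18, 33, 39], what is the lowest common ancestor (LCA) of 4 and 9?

Tree insertion order: [44, 45, 4, 9, 18, 33, 39]
Tree (level-order array): [44, 4, 45, None, 9, None, None, None, 18, None, 33, None, 39]
In a BST, the LCA of p=4, q=9 is the first node v on the
root-to-leaf path with p <= v <= q (go left if both < v, right if both > v).
Walk from root:
  at 44: both 4 and 9 < 44, go left
  at 4: 4 <= 4 <= 9, this is the LCA
LCA = 4


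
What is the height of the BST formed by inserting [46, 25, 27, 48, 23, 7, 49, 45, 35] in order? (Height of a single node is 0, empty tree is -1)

Insertion order: [46, 25, 27, 48, 23, 7, 49, 45, 35]
Tree (level-order array): [46, 25, 48, 23, 27, None, 49, 7, None, None, 45, None, None, None, None, 35]
Compute height bottom-up (empty subtree = -1):
  height(7) = 1 + max(-1, -1) = 0
  height(23) = 1 + max(0, -1) = 1
  height(35) = 1 + max(-1, -1) = 0
  height(45) = 1 + max(0, -1) = 1
  height(27) = 1 + max(-1, 1) = 2
  height(25) = 1 + max(1, 2) = 3
  height(49) = 1 + max(-1, -1) = 0
  height(48) = 1 + max(-1, 0) = 1
  height(46) = 1 + max(3, 1) = 4
Height = 4


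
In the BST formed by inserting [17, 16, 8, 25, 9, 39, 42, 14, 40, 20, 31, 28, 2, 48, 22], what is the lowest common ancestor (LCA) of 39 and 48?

Tree insertion order: [17, 16, 8, 25, 9, 39, 42, 14, 40, 20, 31, 28, 2, 48, 22]
Tree (level-order array): [17, 16, 25, 8, None, 20, 39, 2, 9, None, 22, 31, 42, None, None, None, 14, None, None, 28, None, 40, 48]
In a BST, the LCA of p=39, q=48 is the first node v on the
root-to-leaf path with p <= v <= q (go left if both < v, right if both > v).
Walk from root:
  at 17: both 39 and 48 > 17, go right
  at 25: both 39 and 48 > 25, go right
  at 39: 39 <= 39 <= 48, this is the LCA
LCA = 39


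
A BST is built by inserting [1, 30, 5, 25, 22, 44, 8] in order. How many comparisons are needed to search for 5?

Search path for 5: 1 -> 30 -> 5
Found: True
Comparisons: 3


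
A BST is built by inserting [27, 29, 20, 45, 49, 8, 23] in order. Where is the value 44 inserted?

Starting tree (level order): [27, 20, 29, 8, 23, None, 45, None, None, None, None, None, 49]
Insertion path: 27 -> 29 -> 45
Result: insert 44 as left child of 45
Final tree (level order): [27, 20, 29, 8, 23, None, 45, None, None, None, None, 44, 49]


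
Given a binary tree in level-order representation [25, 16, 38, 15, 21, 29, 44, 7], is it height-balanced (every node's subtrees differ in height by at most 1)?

Tree (level-order array): [25, 16, 38, 15, 21, 29, 44, 7]
Definition: a tree is height-balanced if, at every node, |h(left) - h(right)| <= 1 (empty subtree has height -1).
Bottom-up per-node check:
  node 7: h_left=-1, h_right=-1, diff=0 [OK], height=0
  node 15: h_left=0, h_right=-1, diff=1 [OK], height=1
  node 21: h_left=-1, h_right=-1, diff=0 [OK], height=0
  node 16: h_left=1, h_right=0, diff=1 [OK], height=2
  node 29: h_left=-1, h_right=-1, diff=0 [OK], height=0
  node 44: h_left=-1, h_right=-1, diff=0 [OK], height=0
  node 38: h_left=0, h_right=0, diff=0 [OK], height=1
  node 25: h_left=2, h_right=1, diff=1 [OK], height=3
All nodes satisfy the balance condition.
Result: Balanced


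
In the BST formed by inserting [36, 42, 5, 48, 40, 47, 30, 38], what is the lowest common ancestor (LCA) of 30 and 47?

Tree insertion order: [36, 42, 5, 48, 40, 47, 30, 38]
Tree (level-order array): [36, 5, 42, None, 30, 40, 48, None, None, 38, None, 47]
In a BST, the LCA of p=30, q=47 is the first node v on the
root-to-leaf path with p <= v <= q (go left if both < v, right if both > v).
Walk from root:
  at 36: 30 <= 36 <= 47, this is the LCA
LCA = 36


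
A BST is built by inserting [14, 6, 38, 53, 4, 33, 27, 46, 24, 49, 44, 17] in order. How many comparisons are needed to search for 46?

Search path for 46: 14 -> 38 -> 53 -> 46
Found: True
Comparisons: 4


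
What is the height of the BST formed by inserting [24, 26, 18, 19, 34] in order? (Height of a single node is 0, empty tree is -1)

Insertion order: [24, 26, 18, 19, 34]
Tree (level-order array): [24, 18, 26, None, 19, None, 34]
Compute height bottom-up (empty subtree = -1):
  height(19) = 1 + max(-1, -1) = 0
  height(18) = 1 + max(-1, 0) = 1
  height(34) = 1 + max(-1, -1) = 0
  height(26) = 1 + max(-1, 0) = 1
  height(24) = 1 + max(1, 1) = 2
Height = 2


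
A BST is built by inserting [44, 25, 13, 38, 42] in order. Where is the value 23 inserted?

Starting tree (level order): [44, 25, None, 13, 38, None, None, None, 42]
Insertion path: 44 -> 25 -> 13
Result: insert 23 as right child of 13
Final tree (level order): [44, 25, None, 13, 38, None, 23, None, 42]


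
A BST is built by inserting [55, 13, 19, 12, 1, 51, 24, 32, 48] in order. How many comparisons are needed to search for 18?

Search path for 18: 55 -> 13 -> 19
Found: False
Comparisons: 3


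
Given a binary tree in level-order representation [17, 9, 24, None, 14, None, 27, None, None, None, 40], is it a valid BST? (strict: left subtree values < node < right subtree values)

Level-order array: [17, 9, 24, None, 14, None, 27, None, None, None, 40]
Validate using subtree bounds (lo, hi): at each node, require lo < value < hi,
then recurse left with hi=value and right with lo=value.
Preorder trace (stopping at first violation):
  at node 17 with bounds (-inf, +inf): OK
  at node 9 with bounds (-inf, 17): OK
  at node 14 with bounds (9, 17): OK
  at node 24 with bounds (17, +inf): OK
  at node 27 with bounds (24, +inf): OK
  at node 40 with bounds (27, +inf): OK
No violation found at any node.
Result: Valid BST


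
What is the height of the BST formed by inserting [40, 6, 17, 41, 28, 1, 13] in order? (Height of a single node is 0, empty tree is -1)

Insertion order: [40, 6, 17, 41, 28, 1, 13]
Tree (level-order array): [40, 6, 41, 1, 17, None, None, None, None, 13, 28]
Compute height bottom-up (empty subtree = -1):
  height(1) = 1 + max(-1, -1) = 0
  height(13) = 1 + max(-1, -1) = 0
  height(28) = 1 + max(-1, -1) = 0
  height(17) = 1 + max(0, 0) = 1
  height(6) = 1 + max(0, 1) = 2
  height(41) = 1 + max(-1, -1) = 0
  height(40) = 1 + max(2, 0) = 3
Height = 3


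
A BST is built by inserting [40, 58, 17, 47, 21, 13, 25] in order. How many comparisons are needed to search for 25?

Search path for 25: 40 -> 17 -> 21 -> 25
Found: True
Comparisons: 4


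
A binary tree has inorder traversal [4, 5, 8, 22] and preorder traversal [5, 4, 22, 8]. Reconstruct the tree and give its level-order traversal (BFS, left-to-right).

Inorder:  [4, 5, 8, 22]
Preorder: [5, 4, 22, 8]
Algorithm: preorder visits root first, so consume preorder in order;
for each root, split the current inorder slice at that value into
left-subtree inorder and right-subtree inorder, then recurse.
Recursive splits:
  root=5; inorder splits into left=[4], right=[8, 22]
  root=4; inorder splits into left=[], right=[]
  root=22; inorder splits into left=[8], right=[]
  root=8; inorder splits into left=[], right=[]
Reconstructed level-order: [5, 4, 22, 8]


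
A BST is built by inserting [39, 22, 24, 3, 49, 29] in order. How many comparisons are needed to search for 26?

Search path for 26: 39 -> 22 -> 24 -> 29
Found: False
Comparisons: 4


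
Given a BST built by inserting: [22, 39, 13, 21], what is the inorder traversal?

Tree insertion order: [22, 39, 13, 21]
Tree (level-order array): [22, 13, 39, None, 21]
Inorder traversal: [13, 21, 22, 39]


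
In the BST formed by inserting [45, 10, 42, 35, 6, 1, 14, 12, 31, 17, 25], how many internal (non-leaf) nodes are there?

Tree built from: [45, 10, 42, 35, 6, 1, 14, 12, 31, 17, 25]
Tree (level-order array): [45, 10, None, 6, 42, 1, None, 35, None, None, None, 14, None, 12, 31, None, None, 17, None, None, 25]
Rule: An internal node has at least one child.
Per-node child counts:
  node 45: 1 child(ren)
  node 10: 2 child(ren)
  node 6: 1 child(ren)
  node 1: 0 child(ren)
  node 42: 1 child(ren)
  node 35: 1 child(ren)
  node 14: 2 child(ren)
  node 12: 0 child(ren)
  node 31: 1 child(ren)
  node 17: 1 child(ren)
  node 25: 0 child(ren)
Matching nodes: [45, 10, 6, 42, 35, 14, 31, 17]
Count of internal (non-leaf) nodes: 8


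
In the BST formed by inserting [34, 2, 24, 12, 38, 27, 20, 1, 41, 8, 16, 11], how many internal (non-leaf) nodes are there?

Tree built from: [34, 2, 24, 12, 38, 27, 20, 1, 41, 8, 16, 11]
Tree (level-order array): [34, 2, 38, 1, 24, None, 41, None, None, 12, 27, None, None, 8, 20, None, None, None, 11, 16]
Rule: An internal node has at least one child.
Per-node child counts:
  node 34: 2 child(ren)
  node 2: 2 child(ren)
  node 1: 0 child(ren)
  node 24: 2 child(ren)
  node 12: 2 child(ren)
  node 8: 1 child(ren)
  node 11: 0 child(ren)
  node 20: 1 child(ren)
  node 16: 0 child(ren)
  node 27: 0 child(ren)
  node 38: 1 child(ren)
  node 41: 0 child(ren)
Matching nodes: [34, 2, 24, 12, 8, 20, 38]
Count of internal (non-leaf) nodes: 7


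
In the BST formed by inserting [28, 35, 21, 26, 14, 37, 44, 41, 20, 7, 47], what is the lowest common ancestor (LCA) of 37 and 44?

Tree insertion order: [28, 35, 21, 26, 14, 37, 44, 41, 20, 7, 47]
Tree (level-order array): [28, 21, 35, 14, 26, None, 37, 7, 20, None, None, None, 44, None, None, None, None, 41, 47]
In a BST, the LCA of p=37, q=44 is the first node v on the
root-to-leaf path with p <= v <= q (go left if both < v, right if both > v).
Walk from root:
  at 28: both 37 and 44 > 28, go right
  at 35: both 37 and 44 > 35, go right
  at 37: 37 <= 37 <= 44, this is the LCA
LCA = 37


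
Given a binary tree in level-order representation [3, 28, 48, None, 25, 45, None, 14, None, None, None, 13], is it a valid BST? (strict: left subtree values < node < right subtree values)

Level-order array: [3, 28, 48, None, 25, 45, None, 14, None, None, None, 13]
Validate using subtree bounds (lo, hi): at each node, require lo < value < hi,
then recurse left with hi=value and right with lo=value.
Preorder trace (stopping at first violation):
  at node 3 with bounds (-inf, +inf): OK
  at node 28 with bounds (-inf, 3): VIOLATION
Node 28 violates its bound: not (-inf < 28 < 3).
Result: Not a valid BST


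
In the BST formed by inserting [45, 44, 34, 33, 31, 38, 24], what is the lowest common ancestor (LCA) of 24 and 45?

Tree insertion order: [45, 44, 34, 33, 31, 38, 24]
Tree (level-order array): [45, 44, None, 34, None, 33, 38, 31, None, None, None, 24]
In a BST, the LCA of p=24, q=45 is the first node v on the
root-to-leaf path with p <= v <= q (go left if both < v, right if both > v).
Walk from root:
  at 45: 24 <= 45 <= 45, this is the LCA
LCA = 45


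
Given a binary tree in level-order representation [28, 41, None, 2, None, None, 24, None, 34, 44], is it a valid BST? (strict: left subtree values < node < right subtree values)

Level-order array: [28, 41, None, 2, None, None, 24, None, 34, 44]
Validate using subtree bounds (lo, hi): at each node, require lo < value < hi,
then recurse left with hi=value and right with lo=value.
Preorder trace (stopping at first violation):
  at node 28 with bounds (-inf, +inf): OK
  at node 41 with bounds (-inf, 28): VIOLATION
Node 41 violates its bound: not (-inf < 41 < 28).
Result: Not a valid BST


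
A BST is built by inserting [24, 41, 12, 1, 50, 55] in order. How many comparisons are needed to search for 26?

Search path for 26: 24 -> 41
Found: False
Comparisons: 2


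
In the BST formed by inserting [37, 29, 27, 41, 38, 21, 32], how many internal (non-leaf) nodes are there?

Tree built from: [37, 29, 27, 41, 38, 21, 32]
Tree (level-order array): [37, 29, 41, 27, 32, 38, None, 21]
Rule: An internal node has at least one child.
Per-node child counts:
  node 37: 2 child(ren)
  node 29: 2 child(ren)
  node 27: 1 child(ren)
  node 21: 0 child(ren)
  node 32: 0 child(ren)
  node 41: 1 child(ren)
  node 38: 0 child(ren)
Matching nodes: [37, 29, 27, 41]
Count of internal (non-leaf) nodes: 4


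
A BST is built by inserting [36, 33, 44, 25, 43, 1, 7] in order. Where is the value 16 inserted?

Starting tree (level order): [36, 33, 44, 25, None, 43, None, 1, None, None, None, None, 7]
Insertion path: 36 -> 33 -> 25 -> 1 -> 7
Result: insert 16 as right child of 7
Final tree (level order): [36, 33, 44, 25, None, 43, None, 1, None, None, None, None, 7, None, 16]


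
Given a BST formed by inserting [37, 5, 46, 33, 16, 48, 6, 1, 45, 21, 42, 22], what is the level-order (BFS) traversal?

Tree insertion order: [37, 5, 46, 33, 16, 48, 6, 1, 45, 21, 42, 22]
Tree (level-order array): [37, 5, 46, 1, 33, 45, 48, None, None, 16, None, 42, None, None, None, 6, 21, None, None, None, None, None, 22]
BFS from the root, enqueuing left then right child of each popped node:
  queue [37] -> pop 37, enqueue [5, 46], visited so far: [37]
  queue [5, 46] -> pop 5, enqueue [1, 33], visited so far: [37, 5]
  queue [46, 1, 33] -> pop 46, enqueue [45, 48], visited so far: [37, 5, 46]
  queue [1, 33, 45, 48] -> pop 1, enqueue [none], visited so far: [37, 5, 46, 1]
  queue [33, 45, 48] -> pop 33, enqueue [16], visited so far: [37, 5, 46, 1, 33]
  queue [45, 48, 16] -> pop 45, enqueue [42], visited so far: [37, 5, 46, 1, 33, 45]
  queue [48, 16, 42] -> pop 48, enqueue [none], visited so far: [37, 5, 46, 1, 33, 45, 48]
  queue [16, 42] -> pop 16, enqueue [6, 21], visited so far: [37, 5, 46, 1, 33, 45, 48, 16]
  queue [42, 6, 21] -> pop 42, enqueue [none], visited so far: [37, 5, 46, 1, 33, 45, 48, 16, 42]
  queue [6, 21] -> pop 6, enqueue [none], visited so far: [37, 5, 46, 1, 33, 45, 48, 16, 42, 6]
  queue [21] -> pop 21, enqueue [22], visited so far: [37, 5, 46, 1, 33, 45, 48, 16, 42, 6, 21]
  queue [22] -> pop 22, enqueue [none], visited so far: [37, 5, 46, 1, 33, 45, 48, 16, 42, 6, 21, 22]
Result: [37, 5, 46, 1, 33, 45, 48, 16, 42, 6, 21, 22]


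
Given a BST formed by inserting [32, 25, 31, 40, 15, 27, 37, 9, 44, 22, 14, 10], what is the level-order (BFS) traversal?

Tree insertion order: [32, 25, 31, 40, 15, 27, 37, 9, 44, 22, 14, 10]
Tree (level-order array): [32, 25, 40, 15, 31, 37, 44, 9, 22, 27, None, None, None, None, None, None, 14, None, None, None, None, 10]
BFS from the root, enqueuing left then right child of each popped node:
  queue [32] -> pop 32, enqueue [25, 40], visited so far: [32]
  queue [25, 40] -> pop 25, enqueue [15, 31], visited so far: [32, 25]
  queue [40, 15, 31] -> pop 40, enqueue [37, 44], visited so far: [32, 25, 40]
  queue [15, 31, 37, 44] -> pop 15, enqueue [9, 22], visited so far: [32, 25, 40, 15]
  queue [31, 37, 44, 9, 22] -> pop 31, enqueue [27], visited so far: [32, 25, 40, 15, 31]
  queue [37, 44, 9, 22, 27] -> pop 37, enqueue [none], visited so far: [32, 25, 40, 15, 31, 37]
  queue [44, 9, 22, 27] -> pop 44, enqueue [none], visited so far: [32, 25, 40, 15, 31, 37, 44]
  queue [9, 22, 27] -> pop 9, enqueue [14], visited so far: [32, 25, 40, 15, 31, 37, 44, 9]
  queue [22, 27, 14] -> pop 22, enqueue [none], visited so far: [32, 25, 40, 15, 31, 37, 44, 9, 22]
  queue [27, 14] -> pop 27, enqueue [none], visited so far: [32, 25, 40, 15, 31, 37, 44, 9, 22, 27]
  queue [14] -> pop 14, enqueue [10], visited so far: [32, 25, 40, 15, 31, 37, 44, 9, 22, 27, 14]
  queue [10] -> pop 10, enqueue [none], visited so far: [32, 25, 40, 15, 31, 37, 44, 9, 22, 27, 14, 10]
Result: [32, 25, 40, 15, 31, 37, 44, 9, 22, 27, 14, 10]


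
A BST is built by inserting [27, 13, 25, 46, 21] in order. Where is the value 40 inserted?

Starting tree (level order): [27, 13, 46, None, 25, None, None, 21]
Insertion path: 27 -> 46
Result: insert 40 as left child of 46
Final tree (level order): [27, 13, 46, None, 25, 40, None, 21]


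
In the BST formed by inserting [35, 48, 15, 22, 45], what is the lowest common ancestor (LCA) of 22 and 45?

Tree insertion order: [35, 48, 15, 22, 45]
Tree (level-order array): [35, 15, 48, None, 22, 45]
In a BST, the LCA of p=22, q=45 is the first node v on the
root-to-leaf path with p <= v <= q (go left if both < v, right if both > v).
Walk from root:
  at 35: 22 <= 35 <= 45, this is the LCA
LCA = 35


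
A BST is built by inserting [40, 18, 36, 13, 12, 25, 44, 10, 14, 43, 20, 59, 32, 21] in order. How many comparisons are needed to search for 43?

Search path for 43: 40 -> 44 -> 43
Found: True
Comparisons: 3


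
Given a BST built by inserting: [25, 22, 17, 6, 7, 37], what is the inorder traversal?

Tree insertion order: [25, 22, 17, 6, 7, 37]
Tree (level-order array): [25, 22, 37, 17, None, None, None, 6, None, None, 7]
Inorder traversal: [6, 7, 17, 22, 25, 37]


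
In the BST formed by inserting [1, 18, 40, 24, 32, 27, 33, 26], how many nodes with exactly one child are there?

Tree built from: [1, 18, 40, 24, 32, 27, 33, 26]
Tree (level-order array): [1, None, 18, None, 40, 24, None, None, 32, 27, 33, 26]
Rule: These are nodes with exactly 1 non-null child.
Per-node child counts:
  node 1: 1 child(ren)
  node 18: 1 child(ren)
  node 40: 1 child(ren)
  node 24: 1 child(ren)
  node 32: 2 child(ren)
  node 27: 1 child(ren)
  node 26: 0 child(ren)
  node 33: 0 child(ren)
Matching nodes: [1, 18, 40, 24, 27]
Count of nodes with exactly one child: 5


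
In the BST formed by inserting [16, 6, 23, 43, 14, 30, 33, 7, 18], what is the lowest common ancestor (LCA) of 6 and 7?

Tree insertion order: [16, 6, 23, 43, 14, 30, 33, 7, 18]
Tree (level-order array): [16, 6, 23, None, 14, 18, 43, 7, None, None, None, 30, None, None, None, None, 33]
In a BST, the LCA of p=6, q=7 is the first node v on the
root-to-leaf path with p <= v <= q (go left if both < v, right if both > v).
Walk from root:
  at 16: both 6 and 7 < 16, go left
  at 6: 6 <= 6 <= 7, this is the LCA
LCA = 6


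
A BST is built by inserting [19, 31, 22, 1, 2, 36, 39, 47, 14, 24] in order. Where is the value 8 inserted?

Starting tree (level order): [19, 1, 31, None, 2, 22, 36, None, 14, None, 24, None, 39, None, None, None, None, None, 47]
Insertion path: 19 -> 1 -> 2 -> 14
Result: insert 8 as left child of 14
Final tree (level order): [19, 1, 31, None, 2, 22, 36, None, 14, None, 24, None, 39, 8, None, None, None, None, 47]


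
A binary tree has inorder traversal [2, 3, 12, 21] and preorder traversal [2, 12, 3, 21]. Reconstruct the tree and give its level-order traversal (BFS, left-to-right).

Inorder:  [2, 3, 12, 21]
Preorder: [2, 12, 3, 21]
Algorithm: preorder visits root first, so consume preorder in order;
for each root, split the current inorder slice at that value into
left-subtree inorder and right-subtree inorder, then recurse.
Recursive splits:
  root=2; inorder splits into left=[], right=[3, 12, 21]
  root=12; inorder splits into left=[3], right=[21]
  root=3; inorder splits into left=[], right=[]
  root=21; inorder splits into left=[], right=[]
Reconstructed level-order: [2, 12, 3, 21]


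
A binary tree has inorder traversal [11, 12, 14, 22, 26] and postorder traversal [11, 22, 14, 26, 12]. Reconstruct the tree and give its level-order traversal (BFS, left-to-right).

Inorder:   [11, 12, 14, 22, 26]
Postorder: [11, 22, 14, 26, 12]
Algorithm: postorder visits root last, so walk postorder right-to-left;
each value is the root of the current inorder slice — split it at that
value, recurse on the right subtree first, then the left.
Recursive splits:
  root=12; inorder splits into left=[11], right=[14, 22, 26]
  root=26; inorder splits into left=[14, 22], right=[]
  root=14; inorder splits into left=[], right=[22]
  root=22; inorder splits into left=[], right=[]
  root=11; inorder splits into left=[], right=[]
Reconstructed level-order: [12, 11, 26, 14, 22]


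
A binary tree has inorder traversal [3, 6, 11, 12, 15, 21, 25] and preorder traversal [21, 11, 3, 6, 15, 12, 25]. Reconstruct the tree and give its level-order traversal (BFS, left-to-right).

Inorder:  [3, 6, 11, 12, 15, 21, 25]
Preorder: [21, 11, 3, 6, 15, 12, 25]
Algorithm: preorder visits root first, so consume preorder in order;
for each root, split the current inorder slice at that value into
left-subtree inorder and right-subtree inorder, then recurse.
Recursive splits:
  root=21; inorder splits into left=[3, 6, 11, 12, 15], right=[25]
  root=11; inorder splits into left=[3, 6], right=[12, 15]
  root=3; inorder splits into left=[], right=[6]
  root=6; inorder splits into left=[], right=[]
  root=15; inorder splits into left=[12], right=[]
  root=12; inorder splits into left=[], right=[]
  root=25; inorder splits into left=[], right=[]
Reconstructed level-order: [21, 11, 25, 3, 15, 6, 12]


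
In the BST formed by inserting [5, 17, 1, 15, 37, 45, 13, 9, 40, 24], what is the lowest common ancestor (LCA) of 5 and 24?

Tree insertion order: [5, 17, 1, 15, 37, 45, 13, 9, 40, 24]
Tree (level-order array): [5, 1, 17, None, None, 15, 37, 13, None, 24, 45, 9, None, None, None, 40]
In a BST, the LCA of p=5, q=24 is the first node v on the
root-to-leaf path with p <= v <= q (go left if both < v, right if both > v).
Walk from root:
  at 5: 5 <= 5 <= 24, this is the LCA
LCA = 5


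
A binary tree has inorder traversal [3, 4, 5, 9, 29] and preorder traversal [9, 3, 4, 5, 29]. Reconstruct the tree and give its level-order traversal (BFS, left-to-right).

Inorder:  [3, 4, 5, 9, 29]
Preorder: [9, 3, 4, 5, 29]
Algorithm: preorder visits root first, so consume preorder in order;
for each root, split the current inorder slice at that value into
left-subtree inorder and right-subtree inorder, then recurse.
Recursive splits:
  root=9; inorder splits into left=[3, 4, 5], right=[29]
  root=3; inorder splits into left=[], right=[4, 5]
  root=4; inorder splits into left=[], right=[5]
  root=5; inorder splits into left=[], right=[]
  root=29; inorder splits into left=[], right=[]
Reconstructed level-order: [9, 3, 29, 4, 5]


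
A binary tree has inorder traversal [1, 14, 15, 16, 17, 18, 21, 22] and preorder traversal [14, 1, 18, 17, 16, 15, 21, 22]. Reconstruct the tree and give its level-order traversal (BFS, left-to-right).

Inorder:  [1, 14, 15, 16, 17, 18, 21, 22]
Preorder: [14, 1, 18, 17, 16, 15, 21, 22]
Algorithm: preorder visits root first, so consume preorder in order;
for each root, split the current inorder slice at that value into
left-subtree inorder and right-subtree inorder, then recurse.
Recursive splits:
  root=14; inorder splits into left=[1], right=[15, 16, 17, 18, 21, 22]
  root=1; inorder splits into left=[], right=[]
  root=18; inorder splits into left=[15, 16, 17], right=[21, 22]
  root=17; inorder splits into left=[15, 16], right=[]
  root=16; inorder splits into left=[15], right=[]
  root=15; inorder splits into left=[], right=[]
  root=21; inorder splits into left=[], right=[22]
  root=22; inorder splits into left=[], right=[]
Reconstructed level-order: [14, 1, 18, 17, 21, 16, 22, 15]


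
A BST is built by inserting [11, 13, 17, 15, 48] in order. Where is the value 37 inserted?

Starting tree (level order): [11, None, 13, None, 17, 15, 48]
Insertion path: 11 -> 13 -> 17 -> 48
Result: insert 37 as left child of 48
Final tree (level order): [11, None, 13, None, 17, 15, 48, None, None, 37]


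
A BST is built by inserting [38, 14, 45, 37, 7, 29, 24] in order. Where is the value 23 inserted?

Starting tree (level order): [38, 14, 45, 7, 37, None, None, None, None, 29, None, 24]
Insertion path: 38 -> 14 -> 37 -> 29 -> 24
Result: insert 23 as left child of 24
Final tree (level order): [38, 14, 45, 7, 37, None, None, None, None, 29, None, 24, None, 23]


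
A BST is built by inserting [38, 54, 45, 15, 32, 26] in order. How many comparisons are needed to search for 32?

Search path for 32: 38 -> 15 -> 32
Found: True
Comparisons: 3


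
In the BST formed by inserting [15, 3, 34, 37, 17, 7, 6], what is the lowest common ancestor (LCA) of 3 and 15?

Tree insertion order: [15, 3, 34, 37, 17, 7, 6]
Tree (level-order array): [15, 3, 34, None, 7, 17, 37, 6]
In a BST, the LCA of p=3, q=15 is the first node v on the
root-to-leaf path with p <= v <= q (go left if both < v, right if both > v).
Walk from root:
  at 15: 3 <= 15 <= 15, this is the LCA
LCA = 15


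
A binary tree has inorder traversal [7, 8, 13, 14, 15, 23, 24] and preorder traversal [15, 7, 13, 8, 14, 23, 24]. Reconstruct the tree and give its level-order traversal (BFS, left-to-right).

Inorder:  [7, 8, 13, 14, 15, 23, 24]
Preorder: [15, 7, 13, 8, 14, 23, 24]
Algorithm: preorder visits root first, so consume preorder in order;
for each root, split the current inorder slice at that value into
left-subtree inorder and right-subtree inorder, then recurse.
Recursive splits:
  root=15; inorder splits into left=[7, 8, 13, 14], right=[23, 24]
  root=7; inorder splits into left=[], right=[8, 13, 14]
  root=13; inorder splits into left=[8], right=[14]
  root=8; inorder splits into left=[], right=[]
  root=14; inorder splits into left=[], right=[]
  root=23; inorder splits into left=[], right=[24]
  root=24; inorder splits into left=[], right=[]
Reconstructed level-order: [15, 7, 23, 13, 24, 8, 14]


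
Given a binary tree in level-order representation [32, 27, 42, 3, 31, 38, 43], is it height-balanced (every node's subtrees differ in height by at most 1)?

Tree (level-order array): [32, 27, 42, 3, 31, 38, 43]
Definition: a tree is height-balanced if, at every node, |h(left) - h(right)| <= 1 (empty subtree has height -1).
Bottom-up per-node check:
  node 3: h_left=-1, h_right=-1, diff=0 [OK], height=0
  node 31: h_left=-1, h_right=-1, diff=0 [OK], height=0
  node 27: h_left=0, h_right=0, diff=0 [OK], height=1
  node 38: h_left=-1, h_right=-1, diff=0 [OK], height=0
  node 43: h_left=-1, h_right=-1, diff=0 [OK], height=0
  node 42: h_left=0, h_right=0, diff=0 [OK], height=1
  node 32: h_left=1, h_right=1, diff=0 [OK], height=2
All nodes satisfy the balance condition.
Result: Balanced


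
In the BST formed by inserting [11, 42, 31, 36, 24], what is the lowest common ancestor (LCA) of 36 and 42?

Tree insertion order: [11, 42, 31, 36, 24]
Tree (level-order array): [11, None, 42, 31, None, 24, 36]
In a BST, the LCA of p=36, q=42 is the first node v on the
root-to-leaf path with p <= v <= q (go left if both < v, right if both > v).
Walk from root:
  at 11: both 36 and 42 > 11, go right
  at 42: 36 <= 42 <= 42, this is the LCA
LCA = 42


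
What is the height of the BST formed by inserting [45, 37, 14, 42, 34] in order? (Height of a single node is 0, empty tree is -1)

Insertion order: [45, 37, 14, 42, 34]
Tree (level-order array): [45, 37, None, 14, 42, None, 34]
Compute height bottom-up (empty subtree = -1):
  height(34) = 1 + max(-1, -1) = 0
  height(14) = 1 + max(-1, 0) = 1
  height(42) = 1 + max(-1, -1) = 0
  height(37) = 1 + max(1, 0) = 2
  height(45) = 1 + max(2, -1) = 3
Height = 3


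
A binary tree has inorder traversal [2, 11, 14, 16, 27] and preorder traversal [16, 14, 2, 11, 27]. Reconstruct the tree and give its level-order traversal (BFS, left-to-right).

Inorder:  [2, 11, 14, 16, 27]
Preorder: [16, 14, 2, 11, 27]
Algorithm: preorder visits root first, so consume preorder in order;
for each root, split the current inorder slice at that value into
left-subtree inorder and right-subtree inorder, then recurse.
Recursive splits:
  root=16; inorder splits into left=[2, 11, 14], right=[27]
  root=14; inorder splits into left=[2, 11], right=[]
  root=2; inorder splits into left=[], right=[11]
  root=11; inorder splits into left=[], right=[]
  root=27; inorder splits into left=[], right=[]
Reconstructed level-order: [16, 14, 27, 2, 11]


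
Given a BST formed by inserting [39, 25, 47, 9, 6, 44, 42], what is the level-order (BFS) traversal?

Tree insertion order: [39, 25, 47, 9, 6, 44, 42]
Tree (level-order array): [39, 25, 47, 9, None, 44, None, 6, None, 42]
BFS from the root, enqueuing left then right child of each popped node:
  queue [39] -> pop 39, enqueue [25, 47], visited so far: [39]
  queue [25, 47] -> pop 25, enqueue [9], visited so far: [39, 25]
  queue [47, 9] -> pop 47, enqueue [44], visited so far: [39, 25, 47]
  queue [9, 44] -> pop 9, enqueue [6], visited so far: [39, 25, 47, 9]
  queue [44, 6] -> pop 44, enqueue [42], visited so far: [39, 25, 47, 9, 44]
  queue [6, 42] -> pop 6, enqueue [none], visited so far: [39, 25, 47, 9, 44, 6]
  queue [42] -> pop 42, enqueue [none], visited so far: [39, 25, 47, 9, 44, 6, 42]
Result: [39, 25, 47, 9, 44, 6, 42]


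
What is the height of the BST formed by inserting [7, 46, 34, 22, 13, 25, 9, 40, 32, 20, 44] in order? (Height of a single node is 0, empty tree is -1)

Insertion order: [7, 46, 34, 22, 13, 25, 9, 40, 32, 20, 44]
Tree (level-order array): [7, None, 46, 34, None, 22, 40, 13, 25, None, 44, 9, 20, None, 32]
Compute height bottom-up (empty subtree = -1):
  height(9) = 1 + max(-1, -1) = 0
  height(20) = 1 + max(-1, -1) = 0
  height(13) = 1 + max(0, 0) = 1
  height(32) = 1 + max(-1, -1) = 0
  height(25) = 1 + max(-1, 0) = 1
  height(22) = 1 + max(1, 1) = 2
  height(44) = 1 + max(-1, -1) = 0
  height(40) = 1 + max(-1, 0) = 1
  height(34) = 1 + max(2, 1) = 3
  height(46) = 1 + max(3, -1) = 4
  height(7) = 1 + max(-1, 4) = 5
Height = 5


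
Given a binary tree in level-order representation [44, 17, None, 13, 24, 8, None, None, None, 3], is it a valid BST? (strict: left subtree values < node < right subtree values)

Level-order array: [44, 17, None, 13, 24, 8, None, None, None, 3]
Validate using subtree bounds (lo, hi): at each node, require lo < value < hi,
then recurse left with hi=value and right with lo=value.
Preorder trace (stopping at first violation):
  at node 44 with bounds (-inf, +inf): OK
  at node 17 with bounds (-inf, 44): OK
  at node 13 with bounds (-inf, 17): OK
  at node 8 with bounds (-inf, 13): OK
  at node 3 with bounds (-inf, 8): OK
  at node 24 with bounds (17, 44): OK
No violation found at any node.
Result: Valid BST


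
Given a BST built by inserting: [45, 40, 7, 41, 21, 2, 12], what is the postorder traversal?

Tree insertion order: [45, 40, 7, 41, 21, 2, 12]
Tree (level-order array): [45, 40, None, 7, 41, 2, 21, None, None, None, None, 12]
Postorder traversal: [2, 12, 21, 7, 41, 40, 45]


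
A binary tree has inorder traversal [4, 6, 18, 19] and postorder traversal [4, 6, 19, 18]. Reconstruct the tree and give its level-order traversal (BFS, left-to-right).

Inorder:   [4, 6, 18, 19]
Postorder: [4, 6, 19, 18]
Algorithm: postorder visits root last, so walk postorder right-to-left;
each value is the root of the current inorder slice — split it at that
value, recurse on the right subtree first, then the left.
Recursive splits:
  root=18; inorder splits into left=[4, 6], right=[19]
  root=19; inorder splits into left=[], right=[]
  root=6; inorder splits into left=[4], right=[]
  root=4; inorder splits into left=[], right=[]
Reconstructed level-order: [18, 6, 19, 4]


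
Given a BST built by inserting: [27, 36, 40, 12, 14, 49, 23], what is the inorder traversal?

Tree insertion order: [27, 36, 40, 12, 14, 49, 23]
Tree (level-order array): [27, 12, 36, None, 14, None, 40, None, 23, None, 49]
Inorder traversal: [12, 14, 23, 27, 36, 40, 49]


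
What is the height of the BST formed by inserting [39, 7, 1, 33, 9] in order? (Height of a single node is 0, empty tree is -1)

Insertion order: [39, 7, 1, 33, 9]
Tree (level-order array): [39, 7, None, 1, 33, None, None, 9]
Compute height bottom-up (empty subtree = -1):
  height(1) = 1 + max(-1, -1) = 0
  height(9) = 1 + max(-1, -1) = 0
  height(33) = 1 + max(0, -1) = 1
  height(7) = 1 + max(0, 1) = 2
  height(39) = 1 + max(2, -1) = 3
Height = 3


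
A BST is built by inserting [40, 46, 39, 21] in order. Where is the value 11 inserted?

Starting tree (level order): [40, 39, 46, 21]
Insertion path: 40 -> 39 -> 21
Result: insert 11 as left child of 21
Final tree (level order): [40, 39, 46, 21, None, None, None, 11]


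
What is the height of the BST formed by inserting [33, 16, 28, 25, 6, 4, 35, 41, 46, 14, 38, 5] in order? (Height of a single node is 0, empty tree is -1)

Insertion order: [33, 16, 28, 25, 6, 4, 35, 41, 46, 14, 38, 5]
Tree (level-order array): [33, 16, 35, 6, 28, None, 41, 4, 14, 25, None, 38, 46, None, 5]
Compute height bottom-up (empty subtree = -1):
  height(5) = 1 + max(-1, -1) = 0
  height(4) = 1 + max(-1, 0) = 1
  height(14) = 1 + max(-1, -1) = 0
  height(6) = 1 + max(1, 0) = 2
  height(25) = 1 + max(-1, -1) = 0
  height(28) = 1 + max(0, -1) = 1
  height(16) = 1 + max(2, 1) = 3
  height(38) = 1 + max(-1, -1) = 0
  height(46) = 1 + max(-1, -1) = 0
  height(41) = 1 + max(0, 0) = 1
  height(35) = 1 + max(-1, 1) = 2
  height(33) = 1 + max(3, 2) = 4
Height = 4
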